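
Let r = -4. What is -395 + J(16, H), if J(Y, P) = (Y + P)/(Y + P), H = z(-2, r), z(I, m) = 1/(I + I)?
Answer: -394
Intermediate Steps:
z(I, m) = 1/(2*I)
H = -1/4 (H = (1/2)/(-2) = (1/2)*(-1/2) = -1/4 ≈ -0.25000)
J(Y, P) = 1 (J(Y, P) = (P + Y)/(P + Y) = 1)
-395 + J(16, H) = -395 + 1 = -394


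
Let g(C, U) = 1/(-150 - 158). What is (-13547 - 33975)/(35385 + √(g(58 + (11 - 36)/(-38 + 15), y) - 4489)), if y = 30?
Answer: -172640772920/128549211971 + 95044*I*√106461201/385647635913 ≈ -1.343 + 0.0025429*I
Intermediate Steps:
g(C, U) = -1/308 (g(C, U) = 1/(-308) = -1/308)
(-13547 - 33975)/(35385 + √(g(58 + (11 - 36)/(-38 + 15), y) - 4489)) = (-13547 - 33975)/(35385 + √(-1/308 - 4489)) = -47522/(35385 + √(-1382613/308)) = -47522/(35385 + I*√106461201/154)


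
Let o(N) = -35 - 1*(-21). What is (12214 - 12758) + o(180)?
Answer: -558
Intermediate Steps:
o(N) = -14 (o(N) = -35 + 21 = -14)
(12214 - 12758) + o(180) = (12214 - 12758) - 14 = -544 - 14 = -558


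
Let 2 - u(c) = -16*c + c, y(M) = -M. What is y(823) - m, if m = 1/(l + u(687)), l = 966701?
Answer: -804077585/977008 ≈ -823.00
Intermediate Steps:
u(c) = 2 + 15*c (u(c) = 2 - (-16*c + c) = 2 - (-15)*c = 2 + 15*c)
m = 1/977008 (m = 1/(966701 + (2 + 15*687)) = 1/(966701 + (2 + 10305)) = 1/(966701 + 10307) = 1/977008 ≈ 1.0235e-6)
y(823) - m = -1*823 - 1*1/977008 = -823 - 1/977008 = -804077585/977008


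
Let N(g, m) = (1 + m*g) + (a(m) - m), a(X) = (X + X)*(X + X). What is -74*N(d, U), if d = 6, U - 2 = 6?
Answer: -21978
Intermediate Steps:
U = 8 (U = 2 + 6 = 8)
a(X) = 4*X**2 (a(X) = (2*X)*(2*X) = 4*X**2)
N(g, m) = 1 - m + 4*m**2 + g*m (N(g, m) = (1 + m*g) + (4*m**2 - m) = (1 + g*m) + (-m + 4*m**2) = 1 - m + 4*m**2 + g*m)
-74*N(d, U) = -74*(1 - 1*8 + 4*8**2 + 6*8) = -74*(1 - 8 + 4*64 + 48) = -74*(1 - 8 + 256 + 48) = -74*297 = -21978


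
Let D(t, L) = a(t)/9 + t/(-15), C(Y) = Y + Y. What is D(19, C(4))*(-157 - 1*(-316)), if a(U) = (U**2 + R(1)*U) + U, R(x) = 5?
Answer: 122854/15 ≈ 8190.3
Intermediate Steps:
C(Y) = 2*Y
a(U) = U**2 + 6*U (a(U) = (U**2 + 5*U) + U = U**2 + 6*U)
D(t, L) = -t/15 + t*(6 + t)/9 (D(t, L) = (t*(6 + t))/9 + t/(-15) = (t*(6 + t))*(1/9) + t*(-1/15) = t*(6 + t)/9 - t/15 = -t/15 + t*(6 + t)/9)
D(19, C(4))*(-157 - 1*(-316)) = ((1/45)*19*(27 + 5*19))*(-157 - 1*(-316)) = ((1/45)*19*(27 + 95))*(-157 + 316) = ((1/45)*19*122)*159 = (2318/45)*159 = 122854/15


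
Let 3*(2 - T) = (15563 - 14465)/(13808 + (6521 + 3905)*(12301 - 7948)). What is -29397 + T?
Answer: -667239838918/22699093 ≈ -29395.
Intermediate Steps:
T = 45398003/22699093 (T = 2 - (15563 - 14465)/(3*(13808 + (6521 + 3905)*(12301 - 7948))) = 2 - 366/(13808 + 10426*4353) = 2 - 366/(13808 + 45384378) = 2 - 366/45398186 = 2 - ⅓*549/22699093 = 2 - 183/22699093 = 45398003/22699093 ≈ 2.0000)
-29397 + T = -29397 + 45398003/22699093 = -667239838918/22699093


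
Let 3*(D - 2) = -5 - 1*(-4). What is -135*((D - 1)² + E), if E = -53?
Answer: 7095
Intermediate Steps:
D = 5/3 (D = 2 + (-5 - 1*(-4))/3 = 2 + (-5 + 4)/3 = 2 + (⅓)*(-1) = 2 - ⅓ = 5/3 ≈ 1.6667)
-135*((D - 1)² + E) = -135*((5/3 - 1)² - 53) = -135*((⅔)² - 53) = -135*(4/9 - 53) = -135*(-473/9) = 7095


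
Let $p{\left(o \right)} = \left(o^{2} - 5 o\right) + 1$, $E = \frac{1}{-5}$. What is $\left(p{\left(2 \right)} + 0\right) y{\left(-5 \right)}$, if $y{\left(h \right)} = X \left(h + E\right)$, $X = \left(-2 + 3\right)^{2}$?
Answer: $26$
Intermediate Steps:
$X = 1$ ($X = 1^{2} = 1$)
$E = - \frac{1}{5} \approx -0.2$
$y{\left(h \right)} = - \frac{1}{5} + h$ ($y{\left(h \right)} = 1 \left(h - \frac{1}{5}\right) = 1 \left(- \frac{1}{5} + h\right) = - \frac{1}{5} + h$)
$p{\left(o \right)} = 1 + o^{2} - 5 o$
$\left(p{\left(2 \right)} + 0\right) y{\left(-5 \right)} = \left(\left(1 + 2^{2} - 10\right) + 0\right) \left(- \frac{1}{5} - 5\right) = \left(\left(1 + 4 - 10\right) + 0\right) \left(- \frac{26}{5}\right) = \left(-5 + 0\right) \left(- \frac{26}{5}\right) = \left(-5\right) \left(- \frac{26}{5}\right) = 26$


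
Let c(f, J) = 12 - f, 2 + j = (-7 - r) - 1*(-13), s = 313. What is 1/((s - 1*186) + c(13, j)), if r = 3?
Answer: 1/126 ≈ 0.0079365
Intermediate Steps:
j = 1 (j = -2 + ((-7 - 1*3) - 1*(-13)) = -2 + ((-7 - 3) + 13) = -2 + (-10 + 13) = -2 + 3 = 1)
1/((s - 1*186) + c(13, j)) = 1/((313 - 1*186) + (12 - 1*13)) = 1/((313 - 186) + (12 - 13)) = 1/(127 - 1) = 1/126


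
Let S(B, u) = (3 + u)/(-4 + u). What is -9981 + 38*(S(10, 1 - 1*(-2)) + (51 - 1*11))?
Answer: -8689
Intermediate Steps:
S(B, u) = (3 + u)/(-4 + u)
-9981 + 38*(S(10, 1 - 1*(-2)) + (51 - 1*11)) = -9981 + 38*((3 + (1 - 1*(-2)))/(-4 + (1 - 1*(-2))) + (51 - 1*11)) = -9981 + 38*((3 + (1 + 2))/(-4 + (1 + 2)) + (51 - 11)) = -9981 + 38*((3 + 3)/(-4 + 3) + 40) = -9981 + 38*(6/(-1) + 40) = -9981 + 38*(-1*6 + 40) = -9981 + 38*(-6 + 40) = -9981 + 38*34 = -9981 + 1292 = -8689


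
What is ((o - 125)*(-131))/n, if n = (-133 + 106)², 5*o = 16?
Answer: 26593/1215 ≈ 21.887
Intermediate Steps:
o = 16/5 (o = (⅕)*16 = 16/5 ≈ 3.2000)
n = 729 (n = (-27)² = 729)
((o - 125)*(-131))/n = ((16/5 - 125)*(-131))/729 = -609/5*(-131)*(1/729) = (79779/5)*(1/729) = 26593/1215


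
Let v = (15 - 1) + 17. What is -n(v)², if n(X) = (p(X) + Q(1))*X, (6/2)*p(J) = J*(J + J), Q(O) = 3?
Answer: -3583339321/9 ≈ -3.9815e+8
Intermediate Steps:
v = 31 (v = 14 + 17 = 31)
p(J) = 2*J²/3 (p(J) = (J*(J + J))/3 = (J*(2*J))/3 = (2*J²)/3 = 2*J²/3)
n(X) = X*(3 + 2*X²/3) (n(X) = (2*X²/3 + 3)*X = (3 + 2*X²/3)*X = X*(3 + 2*X²/3))
-n(v)² = -((⅓)*31*(9 + 2*31²))² = -((⅓)*31*(9 + 2*961))² = -((⅓)*31*(9 + 1922))² = -((⅓)*31*1931)² = -(59861/3)² = -1*3583339321/9 = -3583339321/9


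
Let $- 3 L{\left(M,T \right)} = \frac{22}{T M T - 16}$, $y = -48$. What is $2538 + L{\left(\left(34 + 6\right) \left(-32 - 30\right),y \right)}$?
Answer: $\frac{21752954363}{8570904} \approx 2538.0$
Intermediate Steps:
$L{\left(M,T \right)} = - \frac{22}{3 \left(-16 + M T^{2}\right)}$ ($L{\left(M,T \right)} = - \frac{22 \frac{1}{T M T - 16}}{3} = - \frac{22 \frac{1}{M T T - 16}}{3} = - \frac{22 \frac{1}{M T^{2} - 16}}{3} = - \frac{22 \frac{1}{-16 + M T^{2}}}{3} = - \frac{22}{3 \left(-16 + M T^{2}\right)}$)
$2538 + L{\left(\left(34 + 6\right) \left(-32 - 30\right),y \right)} = 2538 - \frac{22}{-48 + 3 \left(34 + 6\right) \left(-32 - 30\right) \left(-48\right)^{2}} = 2538 - \frac{22}{-48 + 3 \cdot 40 \left(-62\right) 2304} = 2538 - \frac{22}{-48 + 3 \left(-2480\right) 2304} = 2538 - \frac{22}{-48 - 17141760} = 2538 - \frac{22}{-17141808} = 2538 - - \frac{11}{8570904} = 2538 + \frac{11}{8570904} = \frac{21752954363}{8570904}$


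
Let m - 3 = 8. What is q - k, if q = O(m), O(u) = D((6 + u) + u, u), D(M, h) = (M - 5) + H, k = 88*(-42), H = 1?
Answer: 3720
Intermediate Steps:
m = 11 (m = 3 + 8 = 11)
k = -3696
D(M, h) = -4 + M (D(M, h) = (M - 5) + 1 = (-5 + M) + 1 = -4 + M)
O(u) = 2 + 2*u (O(u) = -4 + ((6 + u) + u) = -4 + (6 + 2*u) = 2 + 2*u)
q = 24 (q = 2 + 2*11 = 2 + 22 = 24)
q - k = 24 - 1*(-3696) = 24 + 3696 = 3720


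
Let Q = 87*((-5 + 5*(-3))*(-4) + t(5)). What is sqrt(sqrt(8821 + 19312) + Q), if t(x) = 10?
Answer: sqrt(7830 + sqrt(28133)) ≈ 89.430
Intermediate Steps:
Q = 7830 (Q = 87*((-5 + 5*(-3))*(-4) + 10) = 87*((-5 - 15)*(-4) + 10) = 87*(-20*(-4) + 10) = 87*(80 + 10) = 87*90 = 7830)
sqrt(sqrt(8821 + 19312) + Q) = sqrt(sqrt(8821 + 19312) + 7830) = sqrt(sqrt(28133) + 7830) = sqrt(7830 + sqrt(28133))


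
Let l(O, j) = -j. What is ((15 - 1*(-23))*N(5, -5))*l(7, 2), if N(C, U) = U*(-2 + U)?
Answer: -2660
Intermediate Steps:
((15 - 1*(-23))*N(5, -5))*l(7, 2) = ((15 - 1*(-23))*(-5*(-2 - 5)))*(-1*2) = ((15 + 23)*(-5*(-7)))*(-2) = (38*35)*(-2) = 1330*(-2) = -2660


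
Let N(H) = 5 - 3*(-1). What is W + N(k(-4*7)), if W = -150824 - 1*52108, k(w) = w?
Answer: -202924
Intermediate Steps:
N(H) = 8 (N(H) = 5 + 3 = 8)
W = -202932 (W = -150824 - 52108 = -202932)
W + N(k(-4*7)) = -202932 + 8 = -202924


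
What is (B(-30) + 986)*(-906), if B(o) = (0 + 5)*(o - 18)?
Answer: -675876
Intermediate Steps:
B(o) = -90 + 5*o (B(o) = 5*(-18 + o) = -90 + 5*o)
(B(-30) + 986)*(-906) = ((-90 + 5*(-30)) + 986)*(-906) = ((-90 - 150) + 986)*(-906) = (-240 + 986)*(-906) = 746*(-906) = -675876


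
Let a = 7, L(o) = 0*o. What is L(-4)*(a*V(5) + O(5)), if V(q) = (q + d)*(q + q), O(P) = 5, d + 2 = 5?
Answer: 0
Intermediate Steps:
d = 3 (d = -2 + 5 = 3)
L(o) = 0
V(q) = 2*q*(3 + q) (V(q) = (q + 3)*(q + q) = (3 + q)*(2*q) = 2*q*(3 + q))
L(-4)*(a*V(5) + O(5)) = 0*(7*(2*5*(3 + 5)) + 5) = 0*(7*(2*5*8) + 5) = 0*(7*80 + 5) = 0*(560 + 5) = 0*565 = 0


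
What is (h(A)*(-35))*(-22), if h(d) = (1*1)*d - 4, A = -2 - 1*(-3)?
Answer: -2310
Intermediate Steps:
A = 1 (A = -2 + 3 = 1)
h(d) = -4 + d (h(d) = 1*d - 4 = d - 4 = -4 + d)
(h(A)*(-35))*(-22) = ((-4 + 1)*(-35))*(-22) = -3*(-35)*(-22) = 105*(-22) = -2310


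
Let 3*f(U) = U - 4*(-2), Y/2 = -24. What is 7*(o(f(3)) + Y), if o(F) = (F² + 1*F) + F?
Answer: -1715/9 ≈ -190.56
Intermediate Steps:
Y = -48 (Y = 2*(-24) = -48)
f(U) = 8/3 + U/3 (f(U) = (U - 4*(-2))/3 = (U + 8)/3 = (8 + U)/3 = 8/3 + U/3)
o(F) = F² + 2*F (o(F) = (F² + F) + F = (F + F²) + F = F² + 2*F)
7*(o(f(3)) + Y) = 7*((8/3 + (⅓)*3)*(2 + (8/3 + (⅓)*3)) - 48) = 7*((8/3 + 1)*(2 + (8/3 + 1)) - 48) = 7*(11*(2 + 11/3)/3 - 48) = 7*((11/3)*(17/3) - 48) = 7*(187/9 - 48) = 7*(-245/9) = -1715/9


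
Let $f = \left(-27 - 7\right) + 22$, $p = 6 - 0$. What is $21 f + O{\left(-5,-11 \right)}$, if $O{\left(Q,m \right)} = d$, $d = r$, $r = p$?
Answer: $-246$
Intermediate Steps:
$p = 6$ ($p = 6 + 0 = 6$)
$r = 6$
$d = 6$
$O{\left(Q,m \right)} = 6$
$f = -12$ ($f = -34 + 22 = -12$)
$21 f + O{\left(-5,-11 \right)} = 21 \left(-12\right) + 6 = -252 + 6 = -246$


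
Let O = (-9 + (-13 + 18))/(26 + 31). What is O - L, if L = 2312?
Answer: -131788/57 ≈ -2312.1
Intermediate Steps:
O = -4/57 (O = (-9 + 5)/57 = -4*1/57 = -4/57 ≈ -0.070175)
O - L = -4/57 - 1*2312 = -4/57 - 2312 = -131788/57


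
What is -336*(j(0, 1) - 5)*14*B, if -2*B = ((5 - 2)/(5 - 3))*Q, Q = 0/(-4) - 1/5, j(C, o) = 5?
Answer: 0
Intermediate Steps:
Q = -⅕ (Q = 0*(-¼) - 1*⅕ = 0 - ⅕ = -⅕ ≈ -0.20000)
B = 3/20 (B = -(5 - 2)/(5 - 3)*(-1)/(2*5) = -3/2*(-1)/(2*5) = -3*(½)*(-1)/(2*5) = -3*(-1)/(4*5) = -½*(-3/10) = 3/20 ≈ 0.15000)
-336*(j(0, 1) - 5)*14*B = -336*(5 - 5)*14*3/20 = -336*0*14*3/20 = -0*3/20 = -336*0 = 0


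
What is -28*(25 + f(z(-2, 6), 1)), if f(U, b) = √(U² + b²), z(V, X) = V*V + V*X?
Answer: -700 - 28*√65 ≈ -925.74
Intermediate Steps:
z(V, X) = V² + V*X
-28*(25 + f(z(-2, 6), 1)) = -28*(25 + √((-2*(-2 + 6))² + 1²)) = -28*(25 + √((-2*4)² + 1)) = -28*(25 + √((-8)² + 1)) = -28*(25 + √(64 + 1)) = -28*(25 + √65) = -700 - 28*√65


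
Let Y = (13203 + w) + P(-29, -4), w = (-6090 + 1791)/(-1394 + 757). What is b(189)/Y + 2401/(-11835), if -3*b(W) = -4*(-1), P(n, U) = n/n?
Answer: -20215059907/99594448245 ≈ -0.20297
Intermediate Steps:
P(n, U) = 1
w = 4299/637 (w = -4299/(-637) = -4299*(-1/637) = 4299/637 ≈ 6.7488)
b(W) = -4/3 (b(W) = -(-4)*(-1)/3 = -⅓*4 = -4/3)
Y = 8415247/637 (Y = (13203 + 4299/637) + 1 = 8414610/637 + 1 = 8415247/637 ≈ 13211.)
b(189)/Y + 2401/(-11835) = -4/(3*8415247/637) + 2401/(-11835) = -4/3*637/8415247 + 2401*(-1/11835) = -2548/25245741 - 2401/11835 = -20215059907/99594448245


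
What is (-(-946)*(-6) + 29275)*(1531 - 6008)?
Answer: -105652723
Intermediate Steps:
(-(-946)*(-6) + 29275)*(1531 - 6008) = (-86*66 + 29275)*(-4477) = (-5676 + 29275)*(-4477) = 23599*(-4477) = -105652723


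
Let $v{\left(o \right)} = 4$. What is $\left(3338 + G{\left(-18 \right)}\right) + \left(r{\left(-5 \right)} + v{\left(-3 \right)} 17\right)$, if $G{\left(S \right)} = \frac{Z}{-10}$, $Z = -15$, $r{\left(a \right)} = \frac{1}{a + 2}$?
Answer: $\frac{20443}{6} \approx 3407.2$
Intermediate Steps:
$r{\left(a \right)} = \frac{1}{2 + a}$
$G{\left(S \right)} = \frac{3}{2}$ ($G{\left(S \right)} = - \frac{15}{-10} = \left(-15\right) \left(- \frac{1}{10}\right) = \frac{3}{2}$)
$\left(3338 + G{\left(-18 \right)}\right) + \left(r{\left(-5 \right)} + v{\left(-3 \right)} 17\right) = \left(3338 + \frac{3}{2}\right) + \left(\frac{1}{2 - 5} + 4 \cdot 17\right) = \frac{6679}{2} + \left(\frac{1}{-3} + 68\right) = \frac{6679}{2} + \left(- \frac{1}{3} + 68\right) = \frac{6679}{2} + \frac{203}{3} = \frac{20443}{6}$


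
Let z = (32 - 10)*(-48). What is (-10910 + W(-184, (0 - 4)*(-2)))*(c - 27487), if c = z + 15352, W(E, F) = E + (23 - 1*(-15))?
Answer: 145839696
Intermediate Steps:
z = -1056 (z = 22*(-48) = -1056)
W(E, F) = 38 + E (W(E, F) = E + (23 + 15) = E + 38 = 38 + E)
c = 14296 (c = -1056 + 15352 = 14296)
(-10910 + W(-184, (0 - 4)*(-2)))*(c - 27487) = (-10910 + (38 - 184))*(14296 - 27487) = (-10910 - 146)*(-13191) = -11056*(-13191) = 145839696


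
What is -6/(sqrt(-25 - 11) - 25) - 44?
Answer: -28934/661 + 36*I/661 ≈ -43.773 + 0.054463*I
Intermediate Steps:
-6/(sqrt(-25 - 11) - 25) - 44 = -6/(sqrt(-36) - 25) - 44 = -6/(6*I - 25) - 44 = -6/(-25 + 6*I) - 44 = ((-25 - 6*I)/661)*(-6) - 44 = -6*(-25 - 6*I)/661 - 44 = -44 - 6*(-25 - 6*I)/661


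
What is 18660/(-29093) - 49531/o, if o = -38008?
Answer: 731776103/1105766744 ≈ 0.66178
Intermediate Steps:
18660/(-29093) - 49531/o = 18660/(-29093) - 49531/(-38008) = 18660*(-1/29093) - 49531*(-1/38008) = -18660/29093 + 49531/38008 = 731776103/1105766744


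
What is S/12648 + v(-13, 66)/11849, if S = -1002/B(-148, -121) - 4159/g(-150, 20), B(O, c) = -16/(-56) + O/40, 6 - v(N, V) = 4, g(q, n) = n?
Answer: 292045543/42138835680 ≈ 0.0069306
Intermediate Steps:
v(N, V) = 2 (v(N, V) = 6 - 1*4 = 6 - 4 = 2)
B(O, c) = 2/7 + O/40 (B(O, c) = -16*(-1/56) + O*(1/40) = 2/7 + O/40)
S = 408799/4780 (S = -1002/(2/7 + (1/40)*(-148)) - 4159/20 = -1002/(2/7 - 37/10) - 4159*1/20 = -1002/(-239/70) - 4159/20 = -1002*(-70/239) - 4159/20 = 70140/239 - 4159/20 = 408799/4780 ≈ 85.523)
S/12648 + v(-13, 66)/11849 = (408799/4780)/12648 + 2/11849 = (408799/4780)*(1/12648) + 2*(1/11849) = 24047/3556320 + 2/11849 = 292045543/42138835680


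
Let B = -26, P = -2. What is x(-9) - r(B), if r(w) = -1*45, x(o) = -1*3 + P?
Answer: 40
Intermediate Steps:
x(o) = -5 (x(o) = -1*3 - 2 = -3 - 2 = -5)
r(w) = -45
x(-9) - r(B) = -5 - 1*(-45) = -5 + 45 = 40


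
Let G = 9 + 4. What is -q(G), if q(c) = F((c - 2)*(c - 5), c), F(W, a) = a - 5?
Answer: -8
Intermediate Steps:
G = 13
F(W, a) = -5 + a
q(c) = -5 + c
-q(G) = -(-5 + 13) = -1*8 = -8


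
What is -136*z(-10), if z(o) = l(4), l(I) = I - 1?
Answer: -408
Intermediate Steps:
l(I) = -1 + I
z(o) = 3 (z(o) = -1 + 4 = 3)
-136*z(-10) = -136*3 = -408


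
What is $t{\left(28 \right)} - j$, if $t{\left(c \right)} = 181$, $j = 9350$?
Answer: $-9169$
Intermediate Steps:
$t{\left(28 \right)} - j = 181 - 9350 = -9169$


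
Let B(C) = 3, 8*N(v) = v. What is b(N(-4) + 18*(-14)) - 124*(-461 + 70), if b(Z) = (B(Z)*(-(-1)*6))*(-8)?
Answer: 48340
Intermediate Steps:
N(v) = v/8
b(Z) = -144 (b(Z) = (3*(-(-1)*6))*(-8) = (3*(-1*(-6)))*(-8) = (3*6)*(-8) = 18*(-8) = -144)
b(N(-4) + 18*(-14)) - 124*(-461 + 70) = -144 - 124*(-461 + 70) = -144 - 124*(-391) = -144 - 1*(-48484) = -144 + 48484 = 48340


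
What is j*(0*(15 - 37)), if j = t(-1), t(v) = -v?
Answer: 0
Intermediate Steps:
j = 1 (j = -1*(-1) = 1)
j*(0*(15 - 37)) = 1*(0*(15 - 37)) = 1*(0*(-22)) = 1*0 = 0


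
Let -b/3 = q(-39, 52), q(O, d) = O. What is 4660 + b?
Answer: 4777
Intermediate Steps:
b = 117 (b = -3*(-39) = 117)
4660 + b = 4660 + 117 = 4777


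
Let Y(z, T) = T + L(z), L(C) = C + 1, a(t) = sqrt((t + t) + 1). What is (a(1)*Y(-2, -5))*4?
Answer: -24*sqrt(3) ≈ -41.569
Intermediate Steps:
a(t) = sqrt(1 + 2*t) (a(t) = sqrt(2*t + 1) = sqrt(1 + 2*t))
L(C) = 1 + C
Y(z, T) = 1 + T + z (Y(z, T) = T + (1 + z) = 1 + T + z)
(a(1)*Y(-2, -5))*4 = (sqrt(1 + 2*1)*(1 - 5 - 2))*4 = (sqrt(1 + 2)*(-6))*4 = (sqrt(3)*(-6))*4 = -6*sqrt(3)*4 = -24*sqrt(3)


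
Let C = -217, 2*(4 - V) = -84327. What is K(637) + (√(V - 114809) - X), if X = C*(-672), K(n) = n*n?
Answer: 259945 + I*√290566/2 ≈ 2.5995e+5 + 269.52*I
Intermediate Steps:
V = 84335/2 (V = 4 - ½*(-84327) = 4 + 84327/2 = 84335/2 ≈ 42168.)
K(n) = n²
X = 145824 (X = -217*(-672) = 145824)
K(637) + (√(V - 114809) - X) = 637² + (√(84335/2 - 114809) - 1*145824) = 405769 + (√(-145283/2) - 145824) = 405769 + (I*√290566/2 - 145824) = 405769 + (-145824 + I*√290566/2) = 259945 + I*√290566/2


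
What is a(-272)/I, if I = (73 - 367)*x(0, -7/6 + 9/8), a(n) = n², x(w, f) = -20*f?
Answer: -73984/245 ≈ -301.98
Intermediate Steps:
I = -245 (I = (73 - 367)*(-20*(-7/6 + 9/8)) = -(-5880)*(-7*⅙ + 9*(⅛)) = -(-5880)*(-7/6 + 9/8) = -(-5880)*(-1)/24 = -294*⅚ = -245)
a(-272)/I = (-272)²/(-245) = 73984*(-1/245) = -73984/245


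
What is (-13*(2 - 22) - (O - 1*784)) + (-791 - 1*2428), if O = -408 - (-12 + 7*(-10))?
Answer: -1849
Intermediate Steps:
O = -326 (O = -408 - (-12 - 70) = -408 - 1*(-82) = -408 + 82 = -326)
(-13*(2 - 22) - (O - 1*784)) + (-791 - 1*2428) = (-13*(2 - 22) - (-326 - 1*784)) + (-791 - 1*2428) = (-13*(-20) - (-326 - 784)) + (-791 - 2428) = (260 - 1*(-1110)) - 3219 = (260 + 1110) - 3219 = 1370 - 3219 = -1849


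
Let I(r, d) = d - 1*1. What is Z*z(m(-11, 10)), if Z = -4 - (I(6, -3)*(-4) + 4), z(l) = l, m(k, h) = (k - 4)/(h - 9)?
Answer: 360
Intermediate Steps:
I(r, d) = -1 + d (I(r, d) = d - 1 = -1 + d)
m(k, h) = (-4 + k)/(-9 + h)
Z = -24 (Z = -4 - ((-1 - 3)*(-4) + 4) = -4 - (-4*(-4) + 4) = -4 - (16 + 4) = -4 - 1*20 = -4 - 20 = -24)
Z*z(m(-11, 10)) = -24*(-4 - 11)/(-9 + 10) = -24*(-15)/1 = -24*(-15) = 360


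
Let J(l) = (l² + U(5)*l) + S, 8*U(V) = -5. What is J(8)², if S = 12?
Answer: 5041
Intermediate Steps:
U(V) = -5/8 (U(V) = (⅛)*(-5) = -5/8)
J(l) = 12 + l² - 5*l/8 (J(l) = (l² - 5*l/8) + 12 = 12 + l² - 5*l/8)
J(8)² = (12 + 8² - 5/8*8)² = (12 + 64 - 5)² = 71² = 5041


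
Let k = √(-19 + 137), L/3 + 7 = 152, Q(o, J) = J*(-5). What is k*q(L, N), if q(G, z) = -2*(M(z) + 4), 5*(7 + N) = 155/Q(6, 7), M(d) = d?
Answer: 272*√118/35 ≈ 84.419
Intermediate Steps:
Q(o, J) = -5*J
N = -276/35 (N = -7 + (155/((-5*7)))/5 = -7 + (155/(-35))/5 = -7 + (155*(-1/35))/5 = -7 + (⅕)*(-31/7) = -7 - 31/35 = -276/35 ≈ -7.8857)
L = 435 (L = -21 + 3*152 = -21 + 456 = 435)
k = √118 ≈ 10.863
q(G, z) = -8 - 2*z (q(G, z) = -2*(z + 4) = -2*(4 + z) = -8 - 2*z)
k*q(L, N) = √118*(-8 - 2*(-276/35)) = √118*(-8 + 552/35) = √118*(272/35) = 272*√118/35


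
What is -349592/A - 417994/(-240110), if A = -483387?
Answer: 142996700399/58033026285 ≈ 2.4641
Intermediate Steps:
-349592/A - 417994/(-240110) = -349592/(-483387) - 417994/(-240110) = -349592*(-1/483387) - 417994*(-1/240110) = 349592/483387 + 208997/120055 = 142996700399/58033026285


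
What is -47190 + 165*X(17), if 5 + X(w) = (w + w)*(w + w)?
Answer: 142725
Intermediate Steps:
X(w) = -5 + 4*w**2 (X(w) = -5 + (w + w)*(w + w) = -5 + (2*w)*(2*w) = -5 + 4*w**2)
-47190 + 165*X(17) = -47190 + 165*(-5 + 4*17**2) = -47190 + 165*(-5 + 4*289) = -47190 + 165*(-5 + 1156) = -47190 + 165*1151 = -47190 + 189915 = 142725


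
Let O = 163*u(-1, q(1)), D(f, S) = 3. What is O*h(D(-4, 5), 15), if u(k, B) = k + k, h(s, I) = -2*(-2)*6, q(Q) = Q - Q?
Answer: -7824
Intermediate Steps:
q(Q) = 0
h(s, I) = 24 (h(s, I) = 4*6 = 24)
u(k, B) = 2*k
O = -326 (O = 163*(2*(-1)) = 163*(-2) = -326)
O*h(D(-4, 5), 15) = -326*24 = -7824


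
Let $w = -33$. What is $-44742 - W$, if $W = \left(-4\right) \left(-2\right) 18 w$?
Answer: $-39990$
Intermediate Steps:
$W = -4752$ ($W = \left(-4\right) \left(-2\right) 18 \left(-33\right) = 8 \cdot 18 \left(-33\right) = 144 \left(-33\right) = -4752$)
$-44742 - W = -44742 - -4752 = -44742 + 4752 = -39990$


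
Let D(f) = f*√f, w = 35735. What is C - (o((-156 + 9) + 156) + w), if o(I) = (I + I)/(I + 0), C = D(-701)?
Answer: -35737 - 701*I*√701 ≈ -35737.0 - 18560.0*I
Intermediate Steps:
D(f) = f^(3/2)
C = -701*I*√701 (C = (-701)^(3/2) = -701*I*√701 ≈ -18560.0*I)
o(I) = 2 (o(I) = (2*I)/I = 2)
C - (o((-156 + 9) + 156) + w) = -701*I*√701 - (2 + 35735) = -701*I*√701 - 1*35737 = -701*I*√701 - 35737 = -35737 - 701*I*√701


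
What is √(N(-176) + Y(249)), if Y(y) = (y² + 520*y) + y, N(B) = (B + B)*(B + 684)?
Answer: √12914 ≈ 113.64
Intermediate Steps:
N(B) = 2*B*(684 + B) (N(B) = (2*B)*(684 + B) = 2*B*(684 + B))
Y(y) = y² + 521*y
√(N(-176) + Y(249)) = √(2*(-176)*(684 - 176) + 249*(521 + 249)) = √(2*(-176)*508 + 249*770) = √(-178816 + 191730) = √12914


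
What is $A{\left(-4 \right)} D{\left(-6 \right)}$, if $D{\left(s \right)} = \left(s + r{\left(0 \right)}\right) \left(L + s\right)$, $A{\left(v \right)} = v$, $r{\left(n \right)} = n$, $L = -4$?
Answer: $-240$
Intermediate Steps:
$D{\left(s \right)} = s \left(-4 + s\right)$ ($D{\left(s \right)} = \left(s + 0\right) \left(-4 + s\right) = s \left(-4 + s\right)$)
$A{\left(-4 \right)} D{\left(-6 \right)} = - 4 \left(- 6 \left(-4 - 6\right)\right) = - 4 \left(\left(-6\right) \left(-10\right)\right) = \left(-4\right) 60 = -240$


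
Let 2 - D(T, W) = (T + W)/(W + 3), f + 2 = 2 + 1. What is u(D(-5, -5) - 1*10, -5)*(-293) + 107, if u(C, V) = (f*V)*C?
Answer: -18938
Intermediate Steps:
f = 1 (f = -2 + (2 + 1) = -2 + 3 = 1)
D(T, W) = 2 - (T + W)/(3 + W) (D(T, W) = 2 - (T + W)/(W + 3) = 2 - (T + W)/(3 + W))
u(C, V) = C*V (u(C, V) = (1*V)*C = V*C = C*V)
u(D(-5, -5) - 1*10, -5)*(-293) + 107 = (((6 - 5 - 1*(-5))/(3 - 5) - 1*10)*(-5))*(-293) + 107 = (((6 - 5 + 5)/(-2) - 10)*(-5))*(-293) + 107 = ((-½*6 - 10)*(-5))*(-293) + 107 = ((-3 - 10)*(-5))*(-293) + 107 = -13*(-5)*(-293) + 107 = 65*(-293) + 107 = -19045 + 107 = -18938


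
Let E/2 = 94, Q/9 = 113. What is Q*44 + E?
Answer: 44936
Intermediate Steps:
Q = 1017 (Q = 9*113 = 1017)
E = 188 (E = 2*94 = 188)
Q*44 + E = 1017*44 + 188 = 44748 + 188 = 44936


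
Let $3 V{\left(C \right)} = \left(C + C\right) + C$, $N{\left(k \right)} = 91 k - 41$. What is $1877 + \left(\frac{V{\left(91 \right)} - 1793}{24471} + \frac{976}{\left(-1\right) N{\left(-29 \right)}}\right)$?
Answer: $\frac{15389657737}{8197785} \approx 1877.3$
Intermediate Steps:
$N{\left(k \right)} = -41 + 91 k$
$V{\left(C \right)} = C$ ($V{\left(C \right)} = \frac{\left(C + C\right) + C}{3} = \frac{2 C + C}{3} = \frac{3 C}{3} = C$)
$1877 + \left(\frac{V{\left(91 \right)} - 1793}{24471} + \frac{976}{\left(-1\right) N{\left(-29 \right)}}\right) = 1877 + \left(\frac{91 - 1793}{24471} + \frac{976}{\left(-1\right) \left(-41 + 91 \left(-29\right)\right)}\right) = 1877 + \left(\left(91 - 1793\right) \frac{1}{24471} + \frac{976}{\left(-1\right) \left(-41 - 2639\right)}\right) = 1877 + \left(\left(-1702\right) \frac{1}{24471} + \frac{976}{\left(-1\right) \left(-2680\right)}\right) = 1877 - \left(\frac{1702}{24471} - \frac{976}{2680}\right) = 1877 + \left(- \frac{1702}{24471} + 976 \cdot \frac{1}{2680}\right) = 1877 + \left(- \frac{1702}{24471} + \frac{122}{335}\right) = 1877 + \frac{2415292}{8197785} = \frac{15389657737}{8197785}$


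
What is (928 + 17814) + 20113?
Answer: 38855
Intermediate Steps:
(928 + 17814) + 20113 = 18742 + 20113 = 38855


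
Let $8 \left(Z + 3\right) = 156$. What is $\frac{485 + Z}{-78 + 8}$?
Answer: $- \frac{1003}{140} \approx -7.1643$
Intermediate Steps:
$Z = \frac{33}{2}$ ($Z = -3 + \frac{1}{8} \cdot 156 = -3 + \frac{39}{2} = \frac{33}{2} \approx 16.5$)
$\frac{485 + Z}{-78 + 8} = \frac{485 + \frac{33}{2}}{-78 + 8} = \frac{1003}{2 \left(-70\right)} = \frac{1003}{2} \left(- \frac{1}{70}\right) = - \frac{1003}{140}$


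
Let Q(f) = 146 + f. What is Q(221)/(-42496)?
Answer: -367/42496 ≈ -0.0086361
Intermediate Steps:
Q(221)/(-42496) = (146 + 221)/(-42496) = 367*(-1/42496) = -367/42496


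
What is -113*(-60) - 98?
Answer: 6682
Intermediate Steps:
-113*(-60) - 98 = 6780 - 98 = 6682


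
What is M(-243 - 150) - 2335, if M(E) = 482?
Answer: -1853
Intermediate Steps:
M(-243 - 150) - 2335 = 482 - 2335 = -1853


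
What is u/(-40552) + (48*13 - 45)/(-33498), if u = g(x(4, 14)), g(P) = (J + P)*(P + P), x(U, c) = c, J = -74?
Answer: 1366543/56600454 ≈ 0.024144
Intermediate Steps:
g(P) = 2*P*(-74 + P) (g(P) = (-74 + P)*(P + P) = (-74 + P)*(2*P) = 2*P*(-74 + P))
u = -1680 (u = 2*14*(-74 + 14) = 2*14*(-60) = -1680)
u/(-40552) + (48*13 - 45)/(-33498) = -1680/(-40552) + (48*13 - 45)/(-33498) = -1680*(-1/40552) + (624 - 45)*(-1/33498) = 210/5069 + 579*(-1/33498) = 210/5069 - 193/11166 = 1366543/56600454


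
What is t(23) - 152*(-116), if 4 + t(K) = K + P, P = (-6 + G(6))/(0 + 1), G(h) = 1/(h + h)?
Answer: 211741/12 ≈ 17645.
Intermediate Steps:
G(h) = 1/(2*h)
P = -71/12 (P = (-6 + (1/2)/6)/(0 + 1) = (-6 + (1/2)*(1/6))/1 = (-6 + 1/12)*1 = -71/12*1 = -71/12 ≈ -5.9167)
t(K) = -119/12 + K (t(K) = -4 + (K - 71/12) = -4 + (-71/12 + K) = -119/12 + K)
t(23) - 152*(-116) = (-119/12 + 23) - 152*(-116) = 157/12 - 1*(-17632) = 157/12 + 17632 = 211741/12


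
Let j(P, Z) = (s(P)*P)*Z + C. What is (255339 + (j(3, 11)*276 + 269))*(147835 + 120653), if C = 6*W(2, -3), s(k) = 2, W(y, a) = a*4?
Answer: 68183064576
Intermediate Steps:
W(y, a) = 4*a
C = -72 (C = 6*(4*(-3)) = 6*(-12) = -72)
j(P, Z) = -72 + 2*P*Z (j(P, Z) = (2*P)*Z - 72 = 2*P*Z - 72 = -72 + 2*P*Z)
(255339 + (j(3, 11)*276 + 269))*(147835 + 120653) = (255339 + ((-72 + 2*3*11)*276 + 269))*(147835 + 120653) = (255339 + ((-72 + 66)*276 + 269))*268488 = (255339 + (-6*276 + 269))*268488 = (255339 + (-1656 + 269))*268488 = (255339 - 1387)*268488 = 253952*268488 = 68183064576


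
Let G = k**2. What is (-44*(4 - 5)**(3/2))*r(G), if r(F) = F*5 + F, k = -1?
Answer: 264*I ≈ 264.0*I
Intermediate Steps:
G = 1 (G = (-1)**2 = 1)
r(F) = 6*F (r(F) = 5*F + F = 6*F)
(-44*(4 - 5)**(3/2))*r(G) = (-44*(4 - 5)**(3/2))*(6*1) = -44*(-I)*6 = -(-44)*I*6 = (44*I)*6 = 264*I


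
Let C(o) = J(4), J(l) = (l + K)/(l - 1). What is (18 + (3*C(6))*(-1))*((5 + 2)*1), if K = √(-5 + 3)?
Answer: 98 - 7*I*√2 ≈ 98.0 - 9.8995*I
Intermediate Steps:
K = I*√2 (K = √(-2) = I*√2 ≈ 1.4142*I)
J(l) = (l + I*√2)/(-1 + l) (J(l) = (l + I*√2)/(l - 1) = (l + I*√2)/(-1 + l))
C(o) = 4/3 + I*√2/3 (C(o) = (4 + I*√2)/(-1 + 4) = (4 + I*√2)/3 = 4/3 + I*√2/3)
(18 + (3*C(6))*(-1))*((5 + 2)*1) = (18 + (3*(4/3 + I*√2/3))*(-1))*((5 + 2)*1) = (18 + (4 + I*√2)*(-1))*(7*1) = (18 + (-4 - I*√2))*7 = (14 - I*√2)*7 = 98 - 7*I*√2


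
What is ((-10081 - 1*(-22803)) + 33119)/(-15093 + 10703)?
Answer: -45841/4390 ≈ -10.442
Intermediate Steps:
((-10081 - 1*(-22803)) + 33119)/(-15093 + 10703) = ((-10081 + 22803) + 33119)/(-4390) = (12722 + 33119)*(-1/4390) = 45841*(-1/4390) = -45841/4390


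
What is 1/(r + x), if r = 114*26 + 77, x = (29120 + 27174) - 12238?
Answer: 1/47097 ≈ 2.1233e-5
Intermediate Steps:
x = 44056 (x = 56294 - 12238 = 44056)
r = 3041 (r = 2964 + 77 = 3041)
1/(r + x) = 1/(3041 + 44056) = 1/47097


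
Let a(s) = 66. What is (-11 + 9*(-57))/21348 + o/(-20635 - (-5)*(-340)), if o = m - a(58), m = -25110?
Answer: 43812809/39733965 ≈ 1.1027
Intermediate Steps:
o = -25176 (o = -25110 - 1*66 = -25110 - 66 = -25176)
(-11 + 9*(-57))/21348 + o/(-20635 - (-5)*(-340)) = (-11 + 9*(-57))/21348 - 25176/(-20635 - (-5)*(-340)) = (-11 - 513)*(1/21348) - 25176/(-20635 - 1*1700) = -524*1/21348 - 25176/(-20635 - 1700) = -131/5337 - 25176/(-22335) = -131/5337 - 25176*(-1/22335) = -131/5337 + 8392/7445 = 43812809/39733965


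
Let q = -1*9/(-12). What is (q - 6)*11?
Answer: -231/4 ≈ -57.750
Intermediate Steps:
q = 3/4 (q = -9*(-1/12) = 3/4 ≈ 0.75000)
(q - 6)*11 = (3/4 - 6)*11 = -21/4*11 = -231/4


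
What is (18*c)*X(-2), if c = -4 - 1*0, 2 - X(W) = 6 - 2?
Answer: 144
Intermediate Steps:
X(W) = -2 (X(W) = 2 - (6 - 2) = 2 - 1*4 = 2 - 4 = -2)
c = -4 (c = -4 + 0 = -4)
(18*c)*X(-2) = (18*(-4))*(-2) = -72*(-2) = 144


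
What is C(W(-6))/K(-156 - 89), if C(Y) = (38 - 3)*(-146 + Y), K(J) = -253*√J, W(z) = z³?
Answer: -362*I*√5/253 ≈ -3.1994*I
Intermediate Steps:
C(Y) = -5110 + 35*Y (C(Y) = 35*(-146 + Y) = -5110 + 35*Y)
C(W(-6))/K(-156 - 89) = (-5110 + 35*(-6)³)/((-253*√(-156 - 89))) = (-5110 + 35*(-216))/((-1771*I*√5)) = (-5110 - 7560)/((-1771*I*√5)) = -12670*I*√5/8855 = -362*I*√5/253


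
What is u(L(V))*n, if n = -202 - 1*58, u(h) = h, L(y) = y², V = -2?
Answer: -1040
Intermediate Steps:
n = -260 (n = -202 - 58 = -260)
u(L(V))*n = (-2)²*(-260) = 4*(-260) = -1040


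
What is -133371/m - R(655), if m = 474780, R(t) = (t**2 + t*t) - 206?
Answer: -135762435897/158260 ≈ -8.5784e+5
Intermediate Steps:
R(t) = -206 + 2*t**2 (R(t) = (t**2 + t**2) - 206 = 2*t**2 - 206 = -206 + 2*t**2)
-133371/m - R(655) = -133371/474780 - (-206 + 2*655**2) = -133371*1/474780 - (-206 + 2*429025) = -44457/158260 - (-206 + 858050) = -44457/158260 - 1*857844 = -44457/158260 - 857844 = -135762435897/158260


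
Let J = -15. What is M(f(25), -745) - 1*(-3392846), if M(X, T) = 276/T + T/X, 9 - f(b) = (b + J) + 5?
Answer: 15166574989/4470 ≈ 3.3930e+6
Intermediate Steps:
f(b) = 19 - b (f(b) = 9 - ((b - 15) + 5) = 9 - ((-15 + b) + 5) = 9 - (-10 + b) = 9 + (10 - b) = 19 - b)
M(f(25), -745) - 1*(-3392846) = (276/(-745) - 745/(19 - 1*25)) - 1*(-3392846) = (276*(-1/745) - 745/(19 - 25)) + 3392846 = (-276/745 - 745/(-6)) + 3392846 = (-276/745 - 745*(-1/6)) + 3392846 = (-276/745 + 745/6) + 3392846 = 553369/4470 + 3392846 = 15166574989/4470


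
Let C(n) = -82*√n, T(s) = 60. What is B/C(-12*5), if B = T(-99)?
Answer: I*√15/41 ≈ 0.094463*I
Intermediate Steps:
B = 60
B/C(-12*5) = 60/((-82*2*I*√15)) = 60/((-164*I*√15)) = 60*(I*√15/2460) = I*√15/41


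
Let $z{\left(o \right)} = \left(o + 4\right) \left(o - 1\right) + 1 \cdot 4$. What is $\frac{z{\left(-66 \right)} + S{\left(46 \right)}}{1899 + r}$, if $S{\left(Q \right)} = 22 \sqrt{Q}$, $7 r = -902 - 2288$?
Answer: $\frac{29106}{10103} + \frac{154 \sqrt{46}}{10103} \approx 2.9843$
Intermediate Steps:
$r = - \frac{3190}{7}$ ($r = \frac{-902 - 2288}{7} = \frac{1}{7} \left(-3190\right) = - \frac{3190}{7} \approx -455.71$)
$z{\left(o \right)} = 4 + \left(-1 + o\right) \left(4 + o\right)$ ($z{\left(o \right)} = \left(4 + o\right) \left(-1 + o\right) + 4 = \left(-1 + o\right) \left(4 + o\right) + 4 = 4 + \left(-1 + o\right) \left(4 + o\right)$)
$\frac{z{\left(-66 \right)} + S{\left(46 \right)}}{1899 + r} = \frac{- 66 \left(3 - 66\right) + 22 \sqrt{46}}{1899 - \frac{3190}{7}} = \frac{\left(-66\right) \left(-63\right) + 22 \sqrt{46}}{\frac{10103}{7}} = \left(4158 + 22 \sqrt{46}\right) \frac{7}{10103} = \frac{29106}{10103} + \frac{154 \sqrt{46}}{10103}$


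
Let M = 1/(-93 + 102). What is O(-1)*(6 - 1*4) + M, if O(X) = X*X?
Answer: 19/9 ≈ 2.1111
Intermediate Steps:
O(X) = X²
M = ⅑ (M = 1/9 = ⅑ ≈ 0.11111)
O(-1)*(6 - 1*4) + M = (-1)²*(6 - 1*4) + ⅑ = 1*(6 - 4) + ⅑ = 1*2 + ⅑ = 2 + ⅑ = 19/9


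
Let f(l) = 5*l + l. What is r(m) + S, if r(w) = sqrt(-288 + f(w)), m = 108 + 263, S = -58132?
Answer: -58132 + sqrt(1938) ≈ -58088.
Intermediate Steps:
f(l) = 6*l
m = 371
r(w) = sqrt(-288 + 6*w)
r(m) + S = sqrt(-288 + 6*371) - 58132 = sqrt(-288 + 2226) - 58132 = sqrt(1938) - 58132 = -58132 + sqrt(1938)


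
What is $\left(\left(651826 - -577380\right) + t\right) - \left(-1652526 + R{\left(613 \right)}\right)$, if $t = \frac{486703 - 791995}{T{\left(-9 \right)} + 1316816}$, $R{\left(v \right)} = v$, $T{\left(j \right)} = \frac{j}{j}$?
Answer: $\frac{1264635390977}{438939} \approx 2.8811 \cdot 10^{6}$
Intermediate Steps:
$T{\left(j \right)} = 1$
$t = - \frac{101764}{438939}$ ($t = \frac{486703 - 791995}{1 + 1316816} = - \frac{305292}{1316817} = \left(-305292\right) \frac{1}{1316817} = - \frac{101764}{438939} \approx -0.23184$)
$\left(\left(651826 - -577380\right) + t\right) - \left(-1652526 + R{\left(613 \right)}\right) = \left(\left(651826 - -577380\right) - \frac{101764}{438939}\right) + \left(1652526 - 613\right) = \left(\left(651826 + 577380\right) - \frac{101764}{438939}\right) + \left(1652526 - 613\right) = \left(1229206 - \frac{101764}{438939}\right) + 1651913 = \frac{539546350670}{438939} + 1651913 = \frac{1264635390977}{438939}$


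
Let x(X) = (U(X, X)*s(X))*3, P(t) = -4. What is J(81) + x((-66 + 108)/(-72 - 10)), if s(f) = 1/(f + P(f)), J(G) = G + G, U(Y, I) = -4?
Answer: 30462/185 ≈ 164.66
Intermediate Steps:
J(G) = 2*G
s(f) = 1/(-4 + f) (s(f) = 1/(f - 4) = 1/(-4 + f))
x(X) = -12/(-4 + X) (x(X) = -4/(-4 + X)*3 = -12/(-4 + X))
J(81) + x((-66 + 108)/(-72 - 10)) = 2*81 - 12/(-4 + (-66 + 108)/(-72 - 10)) = 162 - 12/(-4 + 42/(-82)) = 162 - 12/(-4 + 42*(-1/82)) = 162 - 12/(-4 - 21/41) = 162 - 12/(-185/41) = 162 - 12*(-41/185) = 162 + 492/185 = 30462/185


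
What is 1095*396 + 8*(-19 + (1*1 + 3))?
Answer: 433500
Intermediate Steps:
1095*396 + 8*(-19 + (1*1 + 3)) = 433620 + 8*(-19 + (1 + 3)) = 433620 + 8*(-19 + 4) = 433620 + 8*(-15) = 433620 - 120 = 433500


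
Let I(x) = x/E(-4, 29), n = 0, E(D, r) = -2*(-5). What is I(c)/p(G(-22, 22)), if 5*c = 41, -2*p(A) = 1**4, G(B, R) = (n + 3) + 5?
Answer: -41/25 ≈ -1.6400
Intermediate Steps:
E(D, r) = 10
G(B, R) = 8 (G(B, R) = (0 + 3) + 5 = 3 + 5 = 8)
p(A) = -1/2 (p(A) = -1/2*1**4 = -1/2*1 = -1/2)
c = 41/5 (c = (1/5)*41 = 41/5 ≈ 8.2000)
I(x) = x/10
I(c)/p(G(-22, 22)) = ((1/10)*(41/5))/(-1/2) = (41/50)*(-2) = -41/25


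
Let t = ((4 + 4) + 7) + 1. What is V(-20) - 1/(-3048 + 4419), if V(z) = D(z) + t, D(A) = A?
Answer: -5485/1371 ≈ -4.0007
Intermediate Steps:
t = 16 (t = (8 + 7) + 1 = 15 + 1 = 16)
V(z) = 16 + z (V(z) = z + 16 = 16 + z)
V(-20) - 1/(-3048 + 4419) = (16 - 20) - 1/(-3048 + 4419) = -4 - 1/1371 = -5485/1371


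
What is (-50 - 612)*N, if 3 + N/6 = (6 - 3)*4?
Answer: -35748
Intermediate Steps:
N = 54 (N = -18 + 6*((6 - 3)*4) = -18 + 6*(3*4) = -18 + 6*12 = -18 + 72 = 54)
(-50 - 612)*N = (-50 - 612)*54 = -662*54 = -35748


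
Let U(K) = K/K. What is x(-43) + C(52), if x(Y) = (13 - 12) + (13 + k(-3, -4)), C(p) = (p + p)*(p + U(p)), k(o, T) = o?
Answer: 5523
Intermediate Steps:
U(K) = 1
C(p) = 2*p*(1 + p) (C(p) = (p + p)*(p + 1) = (2*p)*(1 + p) = 2*p*(1 + p))
x(Y) = 11 (x(Y) = (13 - 12) + (13 - 3) = 1 + 10 = 11)
x(-43) + C(52) = 11 + 2*52*(1 + 52) = 11 + 2*52*53 = 11 + 5512 = 5523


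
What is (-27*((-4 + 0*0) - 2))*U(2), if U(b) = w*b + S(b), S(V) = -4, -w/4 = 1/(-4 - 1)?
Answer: -1944/5 ≈ -388.80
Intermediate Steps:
w = ⅘ (w = -4/(-4 - 1) = -4/(-5) = -4*(-⅕) = ⅘ ≈ 0.80000)
U(b) = -4 + 4*b/5 (U(b) = 4*b/5 - 4 = -4 + 4*b/5)
(-27*((-4 + 0*0) - 2))*U(2) = (-27*((-4 + 0*0) - 2))*(-4 + (⅘)*2) = (-27*((-4 + 0) - 2))*(-4 + 8/5) = -27*(-4 - 2)*(-12/5) = -27*(-6)*(-12/5) = 162*(-12/5) = -1944/5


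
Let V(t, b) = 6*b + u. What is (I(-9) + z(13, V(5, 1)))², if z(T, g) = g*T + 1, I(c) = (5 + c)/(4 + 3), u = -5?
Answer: 8836/49 ≈ 180.33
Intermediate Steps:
V(t, b) = -5 + 6*b (V(t, b) = 6*b - 5 = -5 + 6*b)
I(c) = 5/7 + c/7 (I(c) = (5 + c)/7 = (5 + c)*(⅐) = 5/7 + c/7)
z(T, g) = 1 + T*g (z(T, g) = T*g + 1 = 1 + T*g)
(I(-9) + z(13, V(5, 1)))² = ((5/7 + (⅐)*(-9)) + (1 + 13*(-5 + 6*1)))² = ((5/7 - 9/7) + (1 + 13*(-5 + 6)))² = (-4/7 + (1 + 13*1))² = (-4/7 + (1 + 13))² = (-4/7 + 14)² = (94/7)² = 8836/49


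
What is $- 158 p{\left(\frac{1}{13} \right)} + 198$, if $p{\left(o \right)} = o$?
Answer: $\frac{2416}{13} \approx 185.85$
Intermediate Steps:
$- 158 p{\left(\frac{1}{13} \right)} + 198 = - \frac{158}{13} + 198 = \frac{2416}{13}$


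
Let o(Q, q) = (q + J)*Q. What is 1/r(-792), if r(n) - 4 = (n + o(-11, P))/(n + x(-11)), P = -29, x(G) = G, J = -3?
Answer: 73/332 ≈ 0.21988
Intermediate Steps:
o(Q, q) = Q*(-3 + q) (o(Q, q) = (q - 3)*Q = (-3 + q)*Q = Q*(-3 + q))
r(n) = 4 + (352 + n)/(-11 + n) (r(n) = 4 + (n - 11*(-3 - 29))/(n - 11) = 4 + (n - 11*(-32))/(-11 + n) = 4 + (n + 352)/(-11 + n) = 4 + (352 + n)/(-11 + n))
1/r(-792) = 1/((308 + 5*(-792))/(-11 - 792)) = 1/((308 - 3960)/(-803)) = 1/(-1/803*(-3652)) = 1/(332/73) = 73/332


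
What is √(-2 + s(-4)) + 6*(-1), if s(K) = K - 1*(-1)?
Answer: -6 + I*√5 ≈ -6.0 + 2.2361*I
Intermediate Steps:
s(K) = 1 + K (s(K) = K + 1 = 1 + K)
√(-2 + s(-4)) + 6*(-1) = √(-2 + (1 - 4)) + 6*(-1) = √(-2 - 3) - 6 = √(-5) - 6 = I*√5 - 6 = -6 + I*√5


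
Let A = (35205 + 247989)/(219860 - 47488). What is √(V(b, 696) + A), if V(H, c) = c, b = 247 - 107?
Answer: √5182110189858/86186 ≈ 26.413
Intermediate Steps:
b = 140
A = 141597/86186 (A = 283194/172372 = 283194*(1/172372) = 141597/86186 ≈ 1.6429)
√(V(b, 696) + A) = √(696 + 141597/86186) = √(60127053/86186) = √5182110189858/86186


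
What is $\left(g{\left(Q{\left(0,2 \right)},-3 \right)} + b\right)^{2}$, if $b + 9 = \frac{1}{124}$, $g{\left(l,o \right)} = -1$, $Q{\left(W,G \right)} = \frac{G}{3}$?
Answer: $\frac{1535121}{15376} \approx 99.839$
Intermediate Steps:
$Q{\left(W,G \right)} = \frac{G}{3}$ ($Q{\left(W,G \right)} = G \frac{1}{3} = \frac{G}{3}$)
$b = - \frac{1115}{124}$ ($b = -9 + \frac{1}{124} = - \frac{1115}{124} \approx -8.9919$)
$\left(g{\left(Q{\left(0,2 \right)},-3 \right)} + b\right)^{2} = \left(-1 - \frac{1115}{124}\right)^{2} = \left(- \frac{1239}{124}\right)^{2} = \frac{1535121}{15376}$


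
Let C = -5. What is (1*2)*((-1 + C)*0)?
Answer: 0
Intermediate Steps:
(1*2)*((-1 + C)*0) = (1*2)*((-1 - 5)*0) = 2*(-6*0) = 2*0 = 0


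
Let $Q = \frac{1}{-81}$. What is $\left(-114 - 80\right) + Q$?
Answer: $- \frac{15715}{81} \approx -194.01$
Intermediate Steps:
$Q = - \frac{1}{81} \approx -0.012346$
$\left(-114 - 80\right) + Q = \left(-114 - 80\right) - \frac{1}{81} = -194 - \frac{1}{81} = - \frac{15715}{81}$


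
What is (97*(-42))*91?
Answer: -370734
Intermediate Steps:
(97*(-42))*91 = -4074*91 = -370734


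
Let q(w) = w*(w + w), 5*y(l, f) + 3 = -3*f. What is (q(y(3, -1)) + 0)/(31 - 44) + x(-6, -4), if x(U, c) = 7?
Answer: 7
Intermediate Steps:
y(l, f) = -⅗ - 3*f/5 (y(l, f) = -⅗ + (-3*f)/5 = -⅗ - 3*f/5)
q(w) = 2*w² (q(w) = w*(2*w) = 2*w²)
(q(y(3, -1)) + 0)/(31 - 44) + x(-6, -4) = (2*(-⅗ - ⅗*(-1))² + 0)/(31 - 44) + 7 = (2*(-⅗ + ⅗)² + 0)/(-13) + 7 = (2*0² + 0)*(-1/13) + 7 = (2*0 + 0)*(-1/13) + 7 = (0 + 0)*(-1/13) + 7 = 0*(-1/13) + 7 = 0 + 7 = 7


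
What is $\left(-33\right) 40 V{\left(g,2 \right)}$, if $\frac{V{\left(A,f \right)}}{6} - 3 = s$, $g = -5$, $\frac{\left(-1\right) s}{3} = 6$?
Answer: $118800$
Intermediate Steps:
$s = -18$ ($s = \left(-3\right) 6 = -18$)
$V{\left(A,f \right)} = -90$ ($V{\left(A,f \right)} = 18 + 6 \left(-18\right) = 18 - 108 = -90$)
$\left(-33\right) 40 V{\left(g,2 \right)} = \left(-33\right) 40 \left(-90\right) = \left(-1320\right) \left(-90\right) = 118800$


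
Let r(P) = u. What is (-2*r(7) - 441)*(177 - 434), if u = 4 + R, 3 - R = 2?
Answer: 115907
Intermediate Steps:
R = 1 (R = 3 - 1*2 = 3 - 2 = 1)
u = 5 (u = 4 + 1 = 5)
r(P) = 5
(-2*r(7) - 441)*(177 - 434) = (-2*5 - 441)*(177 - 434) = (-10 - 441)*(-257) = -451*(-257) = 115907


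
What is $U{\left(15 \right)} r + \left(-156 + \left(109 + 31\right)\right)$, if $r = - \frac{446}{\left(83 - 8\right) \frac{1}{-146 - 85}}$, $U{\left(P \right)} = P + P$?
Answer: $\frac{205972}{5} \approx 41194.0$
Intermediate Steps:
$U{\left(P \right)} = 2 P$
$r = \frac{34342}{25}$ ($r = - \frac{446}{75 \frac{1}{-231}} = - \frac{446}{75 \left(- \frac{1}{231}\right)} = - \frac{446}{- \frac{25}{77}} = \left(-446\right) \left(- \frac{77}{25}\right) = \frac{34342}{25} \approx 1373.7$)
$U{\left(15 \right)} r + \left(-156 + \left(109 + 31\right)\right) = 2 \cdot 15 \cdot \frac{34342}{25} + \left(-156 + \left(109 + 31\right)\right) = 30 \cdot \frac{34342}{25} + \left(-156 + 140\right) = \frac{206052}{5} - 16 = \frac{205972}{5}$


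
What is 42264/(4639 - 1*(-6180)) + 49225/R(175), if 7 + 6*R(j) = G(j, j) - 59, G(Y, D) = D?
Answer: 3199998426/1179271 ≈ 2713.5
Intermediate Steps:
R(j) = -11 + j/6 (R(j) = -7/6 + (j - 59)/6 = -7/6 + (-59 + j)/6 = -7/6 + (-59/6 + j/6) = -11 + j/6)
42264/(4639 - 1*(-6180)) + 49225/R(175) = 42264/(4639 - 1*(-6180)) + 49225/(-11 + (⅙)*175) = 42264/(4639 + 6180) + 49225/(-11 + 175/6) = 42264/10819 + 49225/(109/6) = 42264*(1/10819) + 49225*(6/109) = 42264/10819 + 295350/109 = 3199998426/1179271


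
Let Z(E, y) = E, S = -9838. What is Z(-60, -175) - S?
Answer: 9778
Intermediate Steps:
Z(-60, -175) - S = -60 - 1*(-9838) = -60 + 9838 = 9778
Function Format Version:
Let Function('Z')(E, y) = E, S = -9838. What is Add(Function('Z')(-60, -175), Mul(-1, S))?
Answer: 9778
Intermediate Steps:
Add(Function('Z')(-60, -175), Mul(-1, S)) = Add(-60, Mul(-1, -9838)) = Add(-60, 9838) = 9778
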